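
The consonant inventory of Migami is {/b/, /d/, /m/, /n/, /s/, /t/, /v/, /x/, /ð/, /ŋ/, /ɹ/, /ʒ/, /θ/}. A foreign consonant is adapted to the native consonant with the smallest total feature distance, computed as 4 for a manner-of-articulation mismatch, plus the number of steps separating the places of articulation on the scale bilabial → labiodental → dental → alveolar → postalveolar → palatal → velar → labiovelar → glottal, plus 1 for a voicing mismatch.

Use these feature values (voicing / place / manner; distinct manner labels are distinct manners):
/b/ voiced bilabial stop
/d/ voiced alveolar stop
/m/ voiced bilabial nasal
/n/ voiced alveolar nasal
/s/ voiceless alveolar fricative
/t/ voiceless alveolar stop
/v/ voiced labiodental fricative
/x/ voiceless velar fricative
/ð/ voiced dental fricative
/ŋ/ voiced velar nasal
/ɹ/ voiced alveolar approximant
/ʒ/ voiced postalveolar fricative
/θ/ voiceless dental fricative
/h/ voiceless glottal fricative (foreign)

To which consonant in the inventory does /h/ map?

x

/x/ is closest: same manner (fricative), place distance 2 (glottal→velar), same voicing; total 2. Next closest is /s/ at distance 5.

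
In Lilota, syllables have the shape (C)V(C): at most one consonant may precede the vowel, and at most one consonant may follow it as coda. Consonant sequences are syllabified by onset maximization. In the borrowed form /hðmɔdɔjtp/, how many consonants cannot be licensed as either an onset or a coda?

The consonants /h/, /ð/, /t/, /p/ cannot be parsed into a legal (C)V(C) syllable (at most one coda consonant is licensed; onsets are limited to one consonant).

4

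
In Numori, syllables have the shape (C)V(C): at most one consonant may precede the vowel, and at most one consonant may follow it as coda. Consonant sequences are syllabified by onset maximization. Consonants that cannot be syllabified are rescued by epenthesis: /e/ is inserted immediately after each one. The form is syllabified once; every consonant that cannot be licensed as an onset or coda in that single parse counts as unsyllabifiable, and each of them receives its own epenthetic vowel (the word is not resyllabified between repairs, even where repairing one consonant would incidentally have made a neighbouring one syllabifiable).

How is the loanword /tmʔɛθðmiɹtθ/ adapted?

temeʔɛθðemiɹteθe

The consonants /t/, /m/, /ð/, /t/, /θ/ cannot be parsed into a legal (C)V(C) syllable (at most one coda consonant is licensed; onsets are limited to one consonant).
Each unlicensed consonant becomes the onset of a new syllable: /t/ → /te/, /m/ → /me/, /ð/ → /ðe/, /t/ → /te/, /θ/ → /θe/.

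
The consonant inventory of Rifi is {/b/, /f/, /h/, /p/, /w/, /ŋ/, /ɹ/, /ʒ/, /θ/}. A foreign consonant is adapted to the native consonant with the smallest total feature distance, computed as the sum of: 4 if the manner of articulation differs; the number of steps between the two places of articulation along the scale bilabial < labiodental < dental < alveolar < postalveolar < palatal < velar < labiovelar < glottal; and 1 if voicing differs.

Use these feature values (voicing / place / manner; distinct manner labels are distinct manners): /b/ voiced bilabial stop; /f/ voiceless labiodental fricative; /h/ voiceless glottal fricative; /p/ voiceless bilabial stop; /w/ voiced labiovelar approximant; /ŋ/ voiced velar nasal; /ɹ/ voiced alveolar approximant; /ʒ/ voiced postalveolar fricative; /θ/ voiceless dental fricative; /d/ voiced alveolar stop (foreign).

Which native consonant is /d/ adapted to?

/b/ is closest: same manner (stop), place distance 3 (alveolar→bilabial), same voicing; total 3. Next closest is /p/ at distance 4.

b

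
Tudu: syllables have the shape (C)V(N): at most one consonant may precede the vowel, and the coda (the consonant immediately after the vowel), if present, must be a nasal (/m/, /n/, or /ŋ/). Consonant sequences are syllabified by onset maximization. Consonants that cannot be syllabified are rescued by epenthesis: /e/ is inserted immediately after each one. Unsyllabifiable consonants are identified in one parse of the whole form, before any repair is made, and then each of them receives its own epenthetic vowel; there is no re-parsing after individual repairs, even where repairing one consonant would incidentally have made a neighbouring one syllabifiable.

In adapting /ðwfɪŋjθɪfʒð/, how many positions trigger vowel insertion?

6

The unsyllabifiable consonants are /ð/, /w/, /j/, /f/, /ʒ/, /ð/; each receives one epenthetic vowel.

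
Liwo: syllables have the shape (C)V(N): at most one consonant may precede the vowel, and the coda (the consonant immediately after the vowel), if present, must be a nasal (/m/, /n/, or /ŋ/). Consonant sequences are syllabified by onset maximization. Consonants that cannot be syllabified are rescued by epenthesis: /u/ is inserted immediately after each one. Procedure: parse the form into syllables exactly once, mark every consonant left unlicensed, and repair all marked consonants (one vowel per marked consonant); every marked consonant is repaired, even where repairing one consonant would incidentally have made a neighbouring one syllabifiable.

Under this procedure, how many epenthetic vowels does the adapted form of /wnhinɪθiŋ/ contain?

The unsyllabifiable consonants are /w/, /n/; each receives one epenthetic vowel.

2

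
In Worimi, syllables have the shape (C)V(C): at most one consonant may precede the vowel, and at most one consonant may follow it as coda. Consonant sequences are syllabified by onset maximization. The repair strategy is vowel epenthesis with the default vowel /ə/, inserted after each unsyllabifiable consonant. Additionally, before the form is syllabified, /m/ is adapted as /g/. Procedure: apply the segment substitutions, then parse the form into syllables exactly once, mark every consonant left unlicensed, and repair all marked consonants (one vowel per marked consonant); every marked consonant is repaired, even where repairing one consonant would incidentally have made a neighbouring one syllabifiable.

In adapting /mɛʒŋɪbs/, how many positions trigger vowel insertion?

1

After substitution the input is /gɛʒŋɪbs/.
The unsyllabifiable consonants are /s/; each receives one epenthetic vowel.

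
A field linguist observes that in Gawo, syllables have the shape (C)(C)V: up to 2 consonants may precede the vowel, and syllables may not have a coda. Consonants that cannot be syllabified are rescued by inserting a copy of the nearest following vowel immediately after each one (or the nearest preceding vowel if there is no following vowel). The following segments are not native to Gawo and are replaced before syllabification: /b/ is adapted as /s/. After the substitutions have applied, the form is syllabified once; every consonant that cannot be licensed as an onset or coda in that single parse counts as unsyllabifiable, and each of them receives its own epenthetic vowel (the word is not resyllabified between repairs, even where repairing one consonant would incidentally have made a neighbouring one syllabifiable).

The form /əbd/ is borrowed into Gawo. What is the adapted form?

əsədə

Substitution: /b/ → /s/, giving /əsd/.
Under (C)(C)V, the unsyllabifiable consonants are /s/, /d/ (no codas are permitted; onsets may contain at most 2 consonants).
Inserting the epenthetic vowel yields /s/ → /sə/, /d/ → /də/.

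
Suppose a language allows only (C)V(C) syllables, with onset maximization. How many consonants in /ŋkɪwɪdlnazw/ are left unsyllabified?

Under (C)V(C), the unsyllabifiable consonants are /ŋ/, /l/, /w/ (at most one coda consonant is licensed; onsets are limited to one consonant).

3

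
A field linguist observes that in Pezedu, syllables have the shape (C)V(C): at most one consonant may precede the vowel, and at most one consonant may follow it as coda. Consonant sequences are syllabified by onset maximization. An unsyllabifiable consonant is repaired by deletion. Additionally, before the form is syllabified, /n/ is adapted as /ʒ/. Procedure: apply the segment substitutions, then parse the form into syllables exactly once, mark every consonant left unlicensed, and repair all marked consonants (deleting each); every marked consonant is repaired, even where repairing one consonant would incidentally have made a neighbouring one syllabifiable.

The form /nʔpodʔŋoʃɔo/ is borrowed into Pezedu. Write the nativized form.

podŋoʃɔo

Substitution: /n/ → /ʒ/, giving /ʒʔpodʔŋoʃɔo/.
The consonants /ʒ/, /ʔ/, /ʔ/ cannot be parsed into a legal (C)V(C) syllable (at most one coda consonant is licensed; onsets are limited to one consonant).
Each unlicensed consonant is deleted: /ʒ/, /ʔ/, /ʔ/.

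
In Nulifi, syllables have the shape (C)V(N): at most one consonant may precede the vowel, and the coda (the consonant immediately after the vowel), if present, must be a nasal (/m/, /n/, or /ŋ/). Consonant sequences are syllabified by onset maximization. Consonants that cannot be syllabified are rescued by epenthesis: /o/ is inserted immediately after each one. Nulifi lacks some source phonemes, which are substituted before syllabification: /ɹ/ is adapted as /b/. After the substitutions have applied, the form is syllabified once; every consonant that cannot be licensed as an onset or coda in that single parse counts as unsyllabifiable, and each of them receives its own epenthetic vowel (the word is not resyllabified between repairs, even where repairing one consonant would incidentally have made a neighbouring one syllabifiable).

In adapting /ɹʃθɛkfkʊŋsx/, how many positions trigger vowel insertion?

After substitution the input is /bʃθɛkfkʊŋsx/.
The unsyllabifiable consonants are /b/, /ʃ/, /k/, /f/, /s/, /x/; each receives one epenthetic vowel.

6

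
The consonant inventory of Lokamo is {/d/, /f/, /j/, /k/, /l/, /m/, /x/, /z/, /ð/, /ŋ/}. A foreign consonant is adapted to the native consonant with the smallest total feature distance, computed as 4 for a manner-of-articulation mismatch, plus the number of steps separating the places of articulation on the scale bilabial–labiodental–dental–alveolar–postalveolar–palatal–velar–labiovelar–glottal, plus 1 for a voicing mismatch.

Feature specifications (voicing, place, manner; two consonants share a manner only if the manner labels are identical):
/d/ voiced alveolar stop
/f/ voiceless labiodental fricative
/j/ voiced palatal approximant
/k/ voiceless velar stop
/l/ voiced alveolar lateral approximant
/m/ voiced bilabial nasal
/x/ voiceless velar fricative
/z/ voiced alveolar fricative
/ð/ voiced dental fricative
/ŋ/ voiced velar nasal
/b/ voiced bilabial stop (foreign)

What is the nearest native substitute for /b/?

d

/d/ is closest: same manner (stop), place distance 3 (bilabial→alveolar), same voicing; total 3. Next closest is /m/ at distance 4.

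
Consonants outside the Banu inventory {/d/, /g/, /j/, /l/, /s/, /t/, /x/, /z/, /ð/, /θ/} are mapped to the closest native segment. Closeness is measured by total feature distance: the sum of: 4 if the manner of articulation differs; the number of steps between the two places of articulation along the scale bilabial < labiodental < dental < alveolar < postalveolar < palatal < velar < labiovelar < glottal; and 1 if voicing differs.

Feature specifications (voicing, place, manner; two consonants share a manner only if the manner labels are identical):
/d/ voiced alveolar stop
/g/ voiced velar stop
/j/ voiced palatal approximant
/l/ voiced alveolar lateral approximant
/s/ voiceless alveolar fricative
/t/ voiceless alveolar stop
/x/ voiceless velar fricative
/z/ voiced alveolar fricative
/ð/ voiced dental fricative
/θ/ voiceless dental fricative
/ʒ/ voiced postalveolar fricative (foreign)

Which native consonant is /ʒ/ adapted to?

/z/ is closest: same manner (fricative), place distance 1 (postalveolar→alveolar), same voicing; total 1. Next closest is /s/ at distance 2.

z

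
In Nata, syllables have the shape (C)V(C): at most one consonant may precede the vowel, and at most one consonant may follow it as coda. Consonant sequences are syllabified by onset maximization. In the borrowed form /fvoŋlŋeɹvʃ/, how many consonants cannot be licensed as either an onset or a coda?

Syllabifying with onset maximization leaves /f/, /l/, /v/, /ʃ/ stranded (at most one coda consonant is licensed; onsets are limited to one consonant).

4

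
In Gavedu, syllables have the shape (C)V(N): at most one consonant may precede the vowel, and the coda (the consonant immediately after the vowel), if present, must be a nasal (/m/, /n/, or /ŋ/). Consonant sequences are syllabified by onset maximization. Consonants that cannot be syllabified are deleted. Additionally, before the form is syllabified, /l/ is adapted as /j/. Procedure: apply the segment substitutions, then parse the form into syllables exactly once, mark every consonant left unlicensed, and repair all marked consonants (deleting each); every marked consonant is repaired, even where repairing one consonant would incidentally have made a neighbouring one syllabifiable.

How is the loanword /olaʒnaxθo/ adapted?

ojanaθo

Substitution: /l/ → /j/, giving /ojaʒnaxθo/.
Syllabifying with onset maximization leaves /ʒ/, /x/ stranded (only a nasal (/m/, /n/, or /ŋ/) is licensed in coda position; onsets are limited to one consonant).
Deleting the stranded consonants removes /ʒ/, /x/.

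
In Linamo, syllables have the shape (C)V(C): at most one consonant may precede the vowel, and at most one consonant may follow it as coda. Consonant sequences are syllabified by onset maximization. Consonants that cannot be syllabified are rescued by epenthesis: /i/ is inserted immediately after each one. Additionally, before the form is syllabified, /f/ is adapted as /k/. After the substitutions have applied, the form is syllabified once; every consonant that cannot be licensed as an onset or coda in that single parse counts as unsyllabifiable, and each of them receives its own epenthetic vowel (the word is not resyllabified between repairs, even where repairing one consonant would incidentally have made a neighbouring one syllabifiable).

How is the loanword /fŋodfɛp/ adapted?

kiŋodkɛp

Substitution: /f/ → /k/, giving /kŋodkɛp/.
Under (C)V(C), the unsyllabifiable consonants are /k/ (at most one coda consonant is licensed; onsets are limited to one consonant).
Epenthesis after each stranded consonant: /k/ → /ki/.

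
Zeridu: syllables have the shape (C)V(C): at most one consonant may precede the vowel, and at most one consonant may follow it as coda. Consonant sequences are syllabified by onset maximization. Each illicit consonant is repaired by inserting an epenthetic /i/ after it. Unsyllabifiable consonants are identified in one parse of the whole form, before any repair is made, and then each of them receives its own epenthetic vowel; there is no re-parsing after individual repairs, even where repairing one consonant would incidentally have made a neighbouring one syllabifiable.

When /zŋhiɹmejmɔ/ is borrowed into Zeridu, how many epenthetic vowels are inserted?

The unsyllabifiable consonants are /z/, /ŋ/; each receives one epenthetic vowel.

2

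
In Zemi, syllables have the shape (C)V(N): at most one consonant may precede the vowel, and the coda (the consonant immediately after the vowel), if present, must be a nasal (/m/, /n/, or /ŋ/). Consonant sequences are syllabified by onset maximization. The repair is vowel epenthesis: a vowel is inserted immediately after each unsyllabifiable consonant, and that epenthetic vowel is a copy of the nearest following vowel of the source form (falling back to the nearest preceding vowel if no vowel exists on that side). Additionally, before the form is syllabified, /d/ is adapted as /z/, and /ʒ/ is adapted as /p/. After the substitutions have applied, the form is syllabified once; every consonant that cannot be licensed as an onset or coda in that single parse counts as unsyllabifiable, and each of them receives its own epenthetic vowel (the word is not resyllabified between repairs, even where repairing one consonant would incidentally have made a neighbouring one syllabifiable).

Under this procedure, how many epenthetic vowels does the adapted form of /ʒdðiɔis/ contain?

3

After substitution the input is /pzðiɔis/.
The unsyllabifiable consonants are /p/, /z/, /s/; each receives one epenthetic vowel.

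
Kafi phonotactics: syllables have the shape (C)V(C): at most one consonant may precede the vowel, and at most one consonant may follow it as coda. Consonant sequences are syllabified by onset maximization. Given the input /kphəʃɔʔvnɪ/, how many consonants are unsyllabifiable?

3

Syllabifying with onset maximization leaves /k/, /p/, /v/ stranded (at most one coda consonant is licensed; onsets are limited to one consonant).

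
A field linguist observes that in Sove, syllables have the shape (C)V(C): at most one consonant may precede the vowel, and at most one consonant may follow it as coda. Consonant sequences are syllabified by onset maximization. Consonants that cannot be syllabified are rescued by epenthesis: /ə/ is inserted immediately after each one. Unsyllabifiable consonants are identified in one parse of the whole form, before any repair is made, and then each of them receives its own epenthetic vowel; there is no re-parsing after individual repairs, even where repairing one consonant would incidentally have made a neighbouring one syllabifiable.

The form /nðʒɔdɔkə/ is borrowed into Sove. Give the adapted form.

The consonants /n/, /ð/ cannot be parsed into a legal (C)V(C) syllable (at most one coda consonant is licensed; onsets are limited to one consonant).
Inserting the epenthetic vowel yields /n/ → /nə/, /ð/ → /ðə/.

nəðəʒɔdɔkə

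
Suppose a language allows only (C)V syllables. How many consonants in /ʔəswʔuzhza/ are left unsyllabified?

4

The consonants /s/, /w/, /z/, /h/ cannot be parsed into a legal (C)V syllable (no codas are permitted; onsets are limited to one consonant).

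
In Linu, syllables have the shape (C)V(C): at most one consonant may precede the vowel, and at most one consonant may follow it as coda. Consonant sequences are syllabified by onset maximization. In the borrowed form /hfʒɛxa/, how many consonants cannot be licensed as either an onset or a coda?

Under (C)V(C), the unsyllabifiable consonants are /h/, /f/ (at most one coda consonant is licensed; onsets are limited to one consonant).

2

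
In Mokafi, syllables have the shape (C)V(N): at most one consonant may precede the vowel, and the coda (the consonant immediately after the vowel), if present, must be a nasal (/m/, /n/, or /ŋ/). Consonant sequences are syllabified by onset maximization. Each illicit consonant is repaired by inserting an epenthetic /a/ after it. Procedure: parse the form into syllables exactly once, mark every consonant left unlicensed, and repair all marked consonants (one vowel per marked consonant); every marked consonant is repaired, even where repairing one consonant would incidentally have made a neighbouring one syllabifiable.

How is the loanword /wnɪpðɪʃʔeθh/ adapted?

wanɪpaðɪʃaʔeθaha

Syllabifying with onset maximization leaves /w/, /p/, /ʃ/, /θ/, /h/ stranded (only a nasal (/m/, /n/, or /ŋ/) is licensed in coda position; onsets are limited to one consonant).
Inserting the epenthetic vowel yields /w/ → /wa/, /p/ → /pa/, /ʃ/ → /ʃa/, /θ/ → /θa/, /h/ → /ha/.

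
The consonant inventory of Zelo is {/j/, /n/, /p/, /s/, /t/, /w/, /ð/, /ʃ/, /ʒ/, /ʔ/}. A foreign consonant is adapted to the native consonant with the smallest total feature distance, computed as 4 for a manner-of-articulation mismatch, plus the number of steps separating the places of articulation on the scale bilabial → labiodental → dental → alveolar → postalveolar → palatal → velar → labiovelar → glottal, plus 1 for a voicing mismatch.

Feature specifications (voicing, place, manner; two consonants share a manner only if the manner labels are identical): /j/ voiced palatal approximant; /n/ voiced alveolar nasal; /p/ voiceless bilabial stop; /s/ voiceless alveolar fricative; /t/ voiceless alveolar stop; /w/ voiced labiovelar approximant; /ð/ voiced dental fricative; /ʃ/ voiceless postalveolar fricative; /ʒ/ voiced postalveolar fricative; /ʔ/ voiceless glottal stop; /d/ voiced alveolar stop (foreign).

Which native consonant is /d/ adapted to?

t

/t/ is closest: same manner (stop), place distance 0 (alveolar→alveolar), voicing differs (+1); total 1. Next closest is /n/ at distance 4.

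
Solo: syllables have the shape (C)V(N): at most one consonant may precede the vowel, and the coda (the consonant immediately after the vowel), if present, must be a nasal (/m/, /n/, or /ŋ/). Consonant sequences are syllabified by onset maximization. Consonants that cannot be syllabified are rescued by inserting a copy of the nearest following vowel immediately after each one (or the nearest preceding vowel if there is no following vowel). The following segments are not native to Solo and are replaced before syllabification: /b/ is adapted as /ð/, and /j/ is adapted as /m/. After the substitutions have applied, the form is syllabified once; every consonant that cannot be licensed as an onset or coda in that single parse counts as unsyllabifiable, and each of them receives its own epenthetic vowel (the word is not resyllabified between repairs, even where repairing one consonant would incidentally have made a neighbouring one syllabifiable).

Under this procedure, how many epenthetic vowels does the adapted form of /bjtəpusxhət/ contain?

After substitution the input is /ðmtəpusxhət/.
The unsyllabifiable consonants are /ð/, /m/, /s/, /x/, /t/; each receives one epenthetic vowel.

5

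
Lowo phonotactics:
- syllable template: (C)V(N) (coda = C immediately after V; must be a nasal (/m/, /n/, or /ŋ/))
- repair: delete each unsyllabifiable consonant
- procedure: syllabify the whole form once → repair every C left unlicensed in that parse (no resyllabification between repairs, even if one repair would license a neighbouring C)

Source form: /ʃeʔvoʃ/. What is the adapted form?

The consonants /ʔ/, /ʃ/ cannot be parsed into a legal (C)V(N) syllable (only a nasal (/m/, /n/, or /ŋ/) is licensed in coda position; onsets are limited to one consonant).
Each unlicensed consonant is deleted: /ʔ/, /ʃ/.

ʃevo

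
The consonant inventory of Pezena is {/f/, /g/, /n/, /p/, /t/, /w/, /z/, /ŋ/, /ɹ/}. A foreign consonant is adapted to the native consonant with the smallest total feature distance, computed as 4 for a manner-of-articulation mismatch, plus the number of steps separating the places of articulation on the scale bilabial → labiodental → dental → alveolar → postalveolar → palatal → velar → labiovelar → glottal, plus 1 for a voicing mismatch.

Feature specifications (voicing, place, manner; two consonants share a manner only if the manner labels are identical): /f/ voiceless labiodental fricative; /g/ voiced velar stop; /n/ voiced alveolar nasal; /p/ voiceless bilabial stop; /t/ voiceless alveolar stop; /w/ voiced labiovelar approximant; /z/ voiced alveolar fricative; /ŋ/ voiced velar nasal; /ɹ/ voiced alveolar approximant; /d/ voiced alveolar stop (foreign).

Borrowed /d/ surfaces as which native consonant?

/t/ is closest: same manner (stop), place distance 0 (alveolar→alveolar), voicing differs (+1); total 1. Next closest is /g/ at distance 3.

t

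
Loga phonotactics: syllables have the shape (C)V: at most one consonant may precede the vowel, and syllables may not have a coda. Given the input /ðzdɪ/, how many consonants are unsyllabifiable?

2

Syllabifying with onset maximization leaves /ð/, /z/ stranded (no codas are permitted; onsets are limited to one consonant).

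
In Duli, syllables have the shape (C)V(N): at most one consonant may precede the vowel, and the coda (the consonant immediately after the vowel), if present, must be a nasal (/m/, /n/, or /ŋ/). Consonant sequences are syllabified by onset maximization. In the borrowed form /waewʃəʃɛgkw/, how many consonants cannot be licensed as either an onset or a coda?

Under (C)V(N), the unsyllabifiable consonants are /w/, /g/, /k/, /w/ (only a nasal (/m/, /n/, or /ŋ/) is licensed in coda position; onsets are limited to one consonant).

4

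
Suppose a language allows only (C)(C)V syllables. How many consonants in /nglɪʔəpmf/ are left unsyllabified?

4

Syllabifying with onset maximization leaves /n/, /p/, /m/, /f/ stranded (no codas are permitted; onsets may contain at most 2 consonants).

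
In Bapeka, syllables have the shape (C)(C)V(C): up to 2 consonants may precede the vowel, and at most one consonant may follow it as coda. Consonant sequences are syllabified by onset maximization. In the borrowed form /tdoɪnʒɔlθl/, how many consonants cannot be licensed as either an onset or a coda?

The consonants /θ/, /l/ cannot be parsed into a legal (C)(C)V(C) syllable (at most one coda consonant is licensed; onsets may contain at most 2 consonants).

2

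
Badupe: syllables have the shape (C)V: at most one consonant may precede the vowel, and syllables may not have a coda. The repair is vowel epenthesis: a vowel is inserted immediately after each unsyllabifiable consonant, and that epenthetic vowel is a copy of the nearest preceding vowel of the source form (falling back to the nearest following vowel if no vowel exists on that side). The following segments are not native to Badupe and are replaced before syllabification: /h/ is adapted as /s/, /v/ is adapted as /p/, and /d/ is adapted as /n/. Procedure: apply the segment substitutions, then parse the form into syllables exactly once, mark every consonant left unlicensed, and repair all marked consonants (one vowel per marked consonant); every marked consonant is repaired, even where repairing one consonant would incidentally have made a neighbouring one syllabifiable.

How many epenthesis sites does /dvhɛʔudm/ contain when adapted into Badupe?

After substitution the input is /npsɛʔunm/.
The unsyllabifiable consonants are /n/, /p/, /n/, /m/; each receives one epenthetic vowel.

4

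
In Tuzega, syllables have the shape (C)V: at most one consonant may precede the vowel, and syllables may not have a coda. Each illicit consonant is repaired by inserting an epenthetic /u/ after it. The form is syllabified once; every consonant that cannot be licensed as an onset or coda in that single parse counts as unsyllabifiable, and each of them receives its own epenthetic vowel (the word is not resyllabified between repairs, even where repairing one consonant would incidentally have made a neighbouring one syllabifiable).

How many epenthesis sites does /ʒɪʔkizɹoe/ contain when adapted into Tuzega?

The unsyllabifiable consonants are /ʔ/, /z/; each receives one epenthetic vowel.

2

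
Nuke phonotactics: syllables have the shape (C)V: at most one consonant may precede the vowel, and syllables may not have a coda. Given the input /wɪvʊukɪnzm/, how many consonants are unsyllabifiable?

3

Syllabifying with onset maximization leaves /n/, /z/, /m/ stranded (no codas are permitted; onsets are limited to one consonant).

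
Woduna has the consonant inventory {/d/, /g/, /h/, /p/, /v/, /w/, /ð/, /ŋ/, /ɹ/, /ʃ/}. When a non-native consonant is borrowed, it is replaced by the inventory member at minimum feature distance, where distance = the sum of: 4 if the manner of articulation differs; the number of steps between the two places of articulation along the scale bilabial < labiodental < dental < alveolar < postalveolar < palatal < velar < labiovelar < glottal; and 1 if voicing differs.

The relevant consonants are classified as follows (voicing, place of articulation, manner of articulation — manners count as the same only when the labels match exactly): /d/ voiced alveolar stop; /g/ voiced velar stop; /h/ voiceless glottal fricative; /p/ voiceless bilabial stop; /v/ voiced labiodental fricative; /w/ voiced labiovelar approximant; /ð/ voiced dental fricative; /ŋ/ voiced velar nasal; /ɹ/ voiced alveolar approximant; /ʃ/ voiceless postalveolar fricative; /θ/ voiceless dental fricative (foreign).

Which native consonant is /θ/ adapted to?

/ð/ is closest: same manner (fricative), place distance 0 (dental→dental), voicing differs (+1); total 1. Next closest is /v/ at distance 2.

ð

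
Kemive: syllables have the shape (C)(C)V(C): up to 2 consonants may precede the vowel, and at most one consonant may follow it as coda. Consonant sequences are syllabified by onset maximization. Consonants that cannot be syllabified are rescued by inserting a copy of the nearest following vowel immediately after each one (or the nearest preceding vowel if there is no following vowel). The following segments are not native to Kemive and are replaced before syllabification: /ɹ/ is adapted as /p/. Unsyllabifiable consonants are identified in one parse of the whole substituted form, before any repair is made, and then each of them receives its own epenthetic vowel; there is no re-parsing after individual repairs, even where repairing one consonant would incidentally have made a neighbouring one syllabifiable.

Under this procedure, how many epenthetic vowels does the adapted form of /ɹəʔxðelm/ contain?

1

After substitution the input is /pəʔxðelm/.
The unsyllabifiable consonants are /m/; each receives one epenthetic vowel.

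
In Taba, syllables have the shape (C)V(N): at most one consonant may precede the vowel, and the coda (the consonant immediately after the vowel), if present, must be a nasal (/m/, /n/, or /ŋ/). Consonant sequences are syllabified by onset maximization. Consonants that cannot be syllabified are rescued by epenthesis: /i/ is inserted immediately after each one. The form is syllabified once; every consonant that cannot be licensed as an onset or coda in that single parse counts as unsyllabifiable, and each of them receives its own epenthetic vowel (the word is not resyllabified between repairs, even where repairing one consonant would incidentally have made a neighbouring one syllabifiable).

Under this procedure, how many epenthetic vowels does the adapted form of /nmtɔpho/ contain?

The unsyllabifiable consonants are /n/, /m/, /p/; each receives one epenthetic vowel.

3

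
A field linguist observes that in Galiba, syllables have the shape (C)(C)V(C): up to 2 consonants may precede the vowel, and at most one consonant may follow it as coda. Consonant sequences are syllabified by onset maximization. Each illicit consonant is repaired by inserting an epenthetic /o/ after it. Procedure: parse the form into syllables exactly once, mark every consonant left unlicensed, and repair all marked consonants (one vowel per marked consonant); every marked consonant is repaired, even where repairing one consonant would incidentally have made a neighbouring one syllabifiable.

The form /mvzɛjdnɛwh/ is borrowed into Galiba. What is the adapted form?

The consonants /m/, /h/ cannot be parsed into a legal (C)(C)V(C) syllable (at most one coda consonant is licensed; onsets may contain at most 2 consonants).
Inserting the epenthetic vowel yields /m/ → /mo/, /h/ → /ho/.

movzɛjdnɛwho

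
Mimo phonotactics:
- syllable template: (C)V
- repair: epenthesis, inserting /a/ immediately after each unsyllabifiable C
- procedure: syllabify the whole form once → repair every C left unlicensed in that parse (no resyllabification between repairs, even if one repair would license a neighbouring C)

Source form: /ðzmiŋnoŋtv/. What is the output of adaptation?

The consonants /ð/, /z/, /ŋ/, /ŋ/, /t/, /v/ cannot be parsed into a legal (C)V syllable (no codas are permitted; onsets are limited to one consonant).
Epenthesis after each stranded consonant: /ð/ → /ða/, /z/ → /za/, /ŋ/ → /ŋa/, /ŋ/ → /ŋa/, /t/ → /ta/, /v/ → /va/.

ðazamiŋanoŋatava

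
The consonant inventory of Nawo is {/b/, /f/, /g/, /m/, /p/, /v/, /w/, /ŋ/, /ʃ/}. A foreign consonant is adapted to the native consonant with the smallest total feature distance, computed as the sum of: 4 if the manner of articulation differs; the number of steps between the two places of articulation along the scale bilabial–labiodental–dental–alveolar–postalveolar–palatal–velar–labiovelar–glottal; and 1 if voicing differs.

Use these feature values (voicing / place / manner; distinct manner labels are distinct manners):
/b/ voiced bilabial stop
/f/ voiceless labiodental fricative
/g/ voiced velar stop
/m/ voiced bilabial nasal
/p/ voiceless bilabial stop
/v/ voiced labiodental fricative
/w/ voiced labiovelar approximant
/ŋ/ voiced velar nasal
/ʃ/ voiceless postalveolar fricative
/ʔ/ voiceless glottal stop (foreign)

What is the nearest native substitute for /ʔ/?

/g/ is closest: same manner (stop), place distance 2 (glottal→velar), voicing differs (+1); total 3. Next closest is /w/ at distance 6.

g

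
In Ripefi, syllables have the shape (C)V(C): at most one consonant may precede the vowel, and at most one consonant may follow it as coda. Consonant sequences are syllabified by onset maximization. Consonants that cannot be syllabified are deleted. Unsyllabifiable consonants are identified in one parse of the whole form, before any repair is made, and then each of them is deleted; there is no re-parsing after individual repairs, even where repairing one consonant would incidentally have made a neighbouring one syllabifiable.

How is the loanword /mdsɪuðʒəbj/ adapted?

The consonants /m/, /d/, /j/ cannot be parsed into a legal (C)V(C) syllable (at most one coda consonant is licensed; onsets are limited to one consonant).
Deletion applies to /m/, /d/, /j/.

sɪuðʒəb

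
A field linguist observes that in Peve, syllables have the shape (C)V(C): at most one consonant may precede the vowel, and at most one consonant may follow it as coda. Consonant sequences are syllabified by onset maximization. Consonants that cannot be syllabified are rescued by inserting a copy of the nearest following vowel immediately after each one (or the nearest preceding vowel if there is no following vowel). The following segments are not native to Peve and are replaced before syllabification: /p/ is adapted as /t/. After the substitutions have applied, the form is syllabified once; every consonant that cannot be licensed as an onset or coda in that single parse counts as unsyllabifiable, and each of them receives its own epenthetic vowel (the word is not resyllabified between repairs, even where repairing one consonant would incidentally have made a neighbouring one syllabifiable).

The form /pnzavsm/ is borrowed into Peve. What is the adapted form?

tanazavsama

Substitution: /p/ → /t/, giving /tnzavsm/.
Syllabifying with onset maximization leaves /t/, /n/, /s/, /m/ stranded (at most one coda consonant is licensed; onsets are limited to one consonant).
Each unlicensed consonant becomes the onset of a new syllable: /t/ → /ta/, /n/ → /na/, /s/ → /sa/, /m/ → /ma/.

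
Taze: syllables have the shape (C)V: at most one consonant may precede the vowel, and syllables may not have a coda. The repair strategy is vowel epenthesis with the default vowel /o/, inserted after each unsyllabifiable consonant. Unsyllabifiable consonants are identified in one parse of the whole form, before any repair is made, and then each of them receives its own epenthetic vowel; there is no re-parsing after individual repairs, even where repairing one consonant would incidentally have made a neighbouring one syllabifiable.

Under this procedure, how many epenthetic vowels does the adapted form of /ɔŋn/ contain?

The unsyllabifiable consonants are /ŋ/, /n/; each receives one epenthetic vowel.

2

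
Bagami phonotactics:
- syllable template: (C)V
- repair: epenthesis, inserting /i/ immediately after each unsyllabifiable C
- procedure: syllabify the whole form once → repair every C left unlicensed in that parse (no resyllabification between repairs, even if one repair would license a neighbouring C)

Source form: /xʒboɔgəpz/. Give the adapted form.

xiʒiboɔgəpizi

The consonants /x/, /ʒ/, /p/, /z/ cannot be parsed into a legal (C)V syllable (no codas are permitted; onsets are limited to one consonant).
Epenthesis after each stranded consonant: /x/ → /xi/, /ʒ/ → /ʒi/, /p/ → /pi/, /z/ → /zi/.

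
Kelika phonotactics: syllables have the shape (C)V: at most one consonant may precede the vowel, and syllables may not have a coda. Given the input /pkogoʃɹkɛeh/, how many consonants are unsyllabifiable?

4

Syllabifying with onset maximization leaves /p/, /ʃ/, /ɹ/, /h/ stranded (no codas are permitted; onsets are limited to one consonant).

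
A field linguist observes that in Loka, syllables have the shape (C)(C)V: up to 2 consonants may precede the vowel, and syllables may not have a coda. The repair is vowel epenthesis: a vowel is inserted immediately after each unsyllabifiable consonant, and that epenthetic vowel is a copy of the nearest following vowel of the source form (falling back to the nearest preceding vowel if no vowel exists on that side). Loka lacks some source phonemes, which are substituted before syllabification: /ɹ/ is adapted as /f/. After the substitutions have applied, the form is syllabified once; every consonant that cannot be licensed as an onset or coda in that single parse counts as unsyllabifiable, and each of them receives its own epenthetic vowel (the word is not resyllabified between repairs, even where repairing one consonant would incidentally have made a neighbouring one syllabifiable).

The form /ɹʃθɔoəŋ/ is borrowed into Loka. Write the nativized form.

fɔʃθɔoəŋə

Substitution: /ɹ/ → /f/, giving /fʃθɔoəŋ/.
The consonants /f/, /ŋ/ cannot be parsed into a legal (C)(C)V syllable (no codas are permitted; onsets may contain at most 2 consonants).
Epenthesis after each stranded consonant: /f/ → /fɔ/, /ŋ/ → /ŋə/.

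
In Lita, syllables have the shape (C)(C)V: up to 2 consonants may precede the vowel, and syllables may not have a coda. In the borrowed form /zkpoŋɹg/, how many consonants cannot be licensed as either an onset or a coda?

4

Syllabifying with onset maximization leaves /z/, /ŋ/, /ɹ/, /g/ stranded (no codas are permitted; onsets may contain at most 2 consonants).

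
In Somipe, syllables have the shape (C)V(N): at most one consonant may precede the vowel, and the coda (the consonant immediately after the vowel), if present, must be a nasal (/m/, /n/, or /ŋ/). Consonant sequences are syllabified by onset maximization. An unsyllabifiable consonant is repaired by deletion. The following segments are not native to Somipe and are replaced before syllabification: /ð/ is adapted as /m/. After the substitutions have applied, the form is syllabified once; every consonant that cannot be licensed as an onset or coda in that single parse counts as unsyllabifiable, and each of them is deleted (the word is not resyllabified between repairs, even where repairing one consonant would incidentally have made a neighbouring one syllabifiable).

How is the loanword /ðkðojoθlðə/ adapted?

Substitution: /ð/ → /m/, giving /mkmojoθlmə/.
Under (C)V(N), the unsyllabifiable consonants are /m/, /k/, /θ/, /l/ (only a nasal (/m/, /n/, or /ŋ/) is licensed in coda position; onsets are limited to one consonant).
Deleting the stranded consonants removes /m/, /k/, /θ/, /l/.

mojomə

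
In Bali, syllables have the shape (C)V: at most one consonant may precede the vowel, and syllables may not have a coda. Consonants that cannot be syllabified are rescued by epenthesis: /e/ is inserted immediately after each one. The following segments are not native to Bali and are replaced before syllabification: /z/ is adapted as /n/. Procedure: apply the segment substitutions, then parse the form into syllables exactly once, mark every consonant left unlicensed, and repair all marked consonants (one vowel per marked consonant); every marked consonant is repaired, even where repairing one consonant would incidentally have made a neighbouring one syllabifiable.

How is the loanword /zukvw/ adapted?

nukevewe

Substitution: /z/ → /n/, giving /nukvw/.
Under (C)V, the unsyllabifiable consonants are /k/, /v/, /w/ (no codas are permitted; onsets are limited to one consonant).
Each unlicensed consonant becomes the onset of a new syllable: /k/ → /ke/, /v/ → /ve/, /w/ → /we/.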